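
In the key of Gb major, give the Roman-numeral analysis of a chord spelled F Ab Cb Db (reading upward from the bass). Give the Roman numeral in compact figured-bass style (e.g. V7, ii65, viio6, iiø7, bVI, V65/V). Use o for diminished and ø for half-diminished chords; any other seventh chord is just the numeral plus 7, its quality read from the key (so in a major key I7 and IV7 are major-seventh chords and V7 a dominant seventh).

The pitches Db-F-Ab-Cb form a dominant seventh chord rooted on Db.
In Gb major, Db is the dominant; the diatonic dominant seventh chord there is V7.
With F in the bass the chord is in first inversion, so the figured bass is 65.

V65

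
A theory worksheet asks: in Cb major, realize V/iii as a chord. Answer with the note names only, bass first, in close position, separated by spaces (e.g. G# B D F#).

Bb D F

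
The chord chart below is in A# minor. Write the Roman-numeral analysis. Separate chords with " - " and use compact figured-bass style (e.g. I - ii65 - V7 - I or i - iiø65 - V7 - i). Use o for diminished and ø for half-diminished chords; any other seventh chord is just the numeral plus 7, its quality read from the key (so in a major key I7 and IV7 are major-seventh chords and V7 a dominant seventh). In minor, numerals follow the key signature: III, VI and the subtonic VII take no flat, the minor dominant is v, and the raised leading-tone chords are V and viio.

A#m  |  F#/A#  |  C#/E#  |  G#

A#m has root A#, degree 1 in A# minor, so i.
F#/A# has root F#, degree 6 in A# minor, so VI6.
C#/E#: root C# is the mediant; major triad there is III6.
G#: root G# is the subtonic; major triad there is VII.

i - VI6 - III6 - VII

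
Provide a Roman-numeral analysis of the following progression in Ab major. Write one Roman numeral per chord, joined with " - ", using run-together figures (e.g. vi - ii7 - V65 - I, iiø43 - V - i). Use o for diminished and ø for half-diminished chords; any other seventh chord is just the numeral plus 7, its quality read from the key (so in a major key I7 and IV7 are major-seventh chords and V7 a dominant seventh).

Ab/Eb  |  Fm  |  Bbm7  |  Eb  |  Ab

I64 - vi - ii7 - V - I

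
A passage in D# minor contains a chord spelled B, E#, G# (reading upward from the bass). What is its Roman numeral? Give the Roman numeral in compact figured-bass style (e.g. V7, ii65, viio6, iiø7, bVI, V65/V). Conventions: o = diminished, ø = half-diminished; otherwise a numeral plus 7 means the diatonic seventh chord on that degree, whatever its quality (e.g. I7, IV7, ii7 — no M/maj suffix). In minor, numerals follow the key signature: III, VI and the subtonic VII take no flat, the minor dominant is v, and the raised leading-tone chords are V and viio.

iio64

Stacked in thirds the chord is E#-G#-B: a diminished triad on E#.
E# is scale degree 2 in D# minor, and a diminished triad on that degree is written iio.
With B in the bass the chord is in second inversion, so the figured bass is 64.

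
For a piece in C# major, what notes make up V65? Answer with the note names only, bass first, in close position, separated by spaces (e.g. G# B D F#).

In C# major, the fifth degree is G#, and the diatonic chord built there is a dominant seventh chord.
Stacking thirds from G# gives G#-B#-D#-F#.
With the 65 figure the chord is in first inversion; from the bass B# upward in close position it reads B#-D#-F#-G#.

B# D# F# G#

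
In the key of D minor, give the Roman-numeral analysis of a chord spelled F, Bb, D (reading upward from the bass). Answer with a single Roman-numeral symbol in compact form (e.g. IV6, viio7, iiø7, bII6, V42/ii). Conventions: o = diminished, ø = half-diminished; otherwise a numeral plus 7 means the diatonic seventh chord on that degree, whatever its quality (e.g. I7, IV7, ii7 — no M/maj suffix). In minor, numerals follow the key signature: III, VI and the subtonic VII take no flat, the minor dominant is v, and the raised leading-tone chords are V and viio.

VI64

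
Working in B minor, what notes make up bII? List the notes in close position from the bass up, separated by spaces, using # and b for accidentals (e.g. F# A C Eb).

bII is the Neapolitan chord — a major triad on the lowered second degree. In B minor that root is C.
So the chord is C-E-G, a major triad.

C E G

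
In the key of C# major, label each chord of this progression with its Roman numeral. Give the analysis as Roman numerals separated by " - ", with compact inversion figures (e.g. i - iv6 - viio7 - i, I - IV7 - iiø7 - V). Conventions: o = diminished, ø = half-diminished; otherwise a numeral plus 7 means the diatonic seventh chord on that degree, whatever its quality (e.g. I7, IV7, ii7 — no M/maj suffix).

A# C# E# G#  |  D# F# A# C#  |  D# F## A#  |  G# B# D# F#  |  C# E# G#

vi7 - ii7 - V/V - V7 - I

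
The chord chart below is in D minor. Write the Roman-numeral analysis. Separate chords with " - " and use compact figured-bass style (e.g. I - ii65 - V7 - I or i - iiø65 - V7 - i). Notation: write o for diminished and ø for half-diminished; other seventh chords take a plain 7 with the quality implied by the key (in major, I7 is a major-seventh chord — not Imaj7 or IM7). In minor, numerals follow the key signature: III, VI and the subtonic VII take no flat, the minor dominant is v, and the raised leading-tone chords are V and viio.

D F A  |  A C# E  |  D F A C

i - V - i7

D-F-A: root D is the tonic; minor triad there is i.
A-C#-E has root A, degree 5 in D minor, so V.
D-F-A-C has root D, degree 1 in D minor, so i7.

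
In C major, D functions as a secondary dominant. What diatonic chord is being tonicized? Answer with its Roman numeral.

The chord is a major triad on D.
A dominant resolves down a perfect fifth: D → G. In C major, G is scale degree 5, i.e. V.

V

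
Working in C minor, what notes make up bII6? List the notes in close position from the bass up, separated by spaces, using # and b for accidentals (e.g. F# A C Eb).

F Ab Db

Scale degree 2 in C minor is D; lowering it a half step gives Db. bII6 is the Neapolitan sixth — a major triad on the lowered second degree, here in its customary first inversion.
So the chord is Db-F-Ab, a major triad.
With the 6 figure the chord is in first inversion; from the bass F upward in close position it reads F-Ab-Db.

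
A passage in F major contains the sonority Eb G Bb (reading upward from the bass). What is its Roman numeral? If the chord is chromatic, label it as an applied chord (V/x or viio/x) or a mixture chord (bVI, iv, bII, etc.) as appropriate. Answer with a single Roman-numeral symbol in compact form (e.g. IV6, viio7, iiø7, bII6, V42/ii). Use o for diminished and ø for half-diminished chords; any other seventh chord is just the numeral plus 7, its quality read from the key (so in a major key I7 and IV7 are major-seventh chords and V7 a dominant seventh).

bVII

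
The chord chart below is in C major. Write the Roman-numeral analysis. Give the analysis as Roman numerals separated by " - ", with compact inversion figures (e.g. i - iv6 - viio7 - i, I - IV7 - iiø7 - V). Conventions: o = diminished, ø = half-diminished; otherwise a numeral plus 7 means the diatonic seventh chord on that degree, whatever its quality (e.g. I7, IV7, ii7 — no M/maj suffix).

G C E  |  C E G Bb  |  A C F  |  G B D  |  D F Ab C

I64 - V7/IV - IV6 - V - iiø7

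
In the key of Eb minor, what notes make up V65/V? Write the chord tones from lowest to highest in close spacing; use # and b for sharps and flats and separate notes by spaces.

The slash means an applied dominant: we want the dominant of V. In Eb minor, V is Bb major, and its dominant is built on F.
Building a dominant seventh chord on F gives F-A-C-Eb.
The figured bass 65 indicates first inversion, placing the third (A) in the bass: A-C-Eb-F.

A C Eb F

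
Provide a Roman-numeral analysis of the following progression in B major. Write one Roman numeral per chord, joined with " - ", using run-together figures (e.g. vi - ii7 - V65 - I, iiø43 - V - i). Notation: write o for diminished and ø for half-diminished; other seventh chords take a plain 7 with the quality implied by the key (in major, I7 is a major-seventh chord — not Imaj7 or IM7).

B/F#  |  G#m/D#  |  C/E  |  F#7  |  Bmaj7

B/F#: major triad on B = scale degree 1 → I64.
G#m/D#: root G# is the submediant; minor triad there is vi64.
C/E: C with this quality isn't in the key; a major triad on b2 is the Neapolitan sixth, bII6 (third, E, in the bass — hence the 6).
F#7: root F# is the dominant; dominant seventh chord there is V7.
Bmaj7 has root B, degree 1 in B major, so I7.

I64 - vi64 - bII6 - V7 - I7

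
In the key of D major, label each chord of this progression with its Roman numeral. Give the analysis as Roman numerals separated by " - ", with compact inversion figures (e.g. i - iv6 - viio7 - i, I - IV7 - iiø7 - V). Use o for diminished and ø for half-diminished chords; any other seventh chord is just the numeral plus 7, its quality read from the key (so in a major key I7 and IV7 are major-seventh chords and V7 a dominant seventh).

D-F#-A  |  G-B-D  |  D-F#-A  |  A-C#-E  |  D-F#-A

I - IV - I - V - I

D-F#-A: major triad on D = scale degree 1 → I.
G-B-D: root G is the subdominant; major triad there is IV.
D-F#-A: root D is the tonic; major triad there is I.
A-C#-E: major triad on A = scale degree 5 → V.
D-F#-A has root D, degree 1 in D major, so I.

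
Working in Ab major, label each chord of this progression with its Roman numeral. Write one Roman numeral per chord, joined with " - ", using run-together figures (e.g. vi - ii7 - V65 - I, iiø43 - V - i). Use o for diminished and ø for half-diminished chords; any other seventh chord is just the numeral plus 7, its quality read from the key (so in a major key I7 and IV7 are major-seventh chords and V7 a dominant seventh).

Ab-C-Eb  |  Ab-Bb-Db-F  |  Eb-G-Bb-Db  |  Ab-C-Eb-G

Ab-C-Eb: root Ab is the tonic; major triad there is I.
Ab-Bb-Db-F: root Bb is the supertonic; minor seventh chord there is ii42.
Eb-G-Bb-Db: root Eb is the dominant; dominant seventh chord there is V7.
Ab-C-Eb-G has root Ab, degree 1 in Ab major, so I7.

I - ii42 - V7 - I7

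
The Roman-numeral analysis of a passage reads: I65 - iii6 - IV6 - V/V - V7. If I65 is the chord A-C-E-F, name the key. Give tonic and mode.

F major

The anchor chord is a major seventh chord on F, labeled I65.
If F is scale degree 1 and the mode makes that degree carry a major seventh chord, the tonic is F and the mode is major.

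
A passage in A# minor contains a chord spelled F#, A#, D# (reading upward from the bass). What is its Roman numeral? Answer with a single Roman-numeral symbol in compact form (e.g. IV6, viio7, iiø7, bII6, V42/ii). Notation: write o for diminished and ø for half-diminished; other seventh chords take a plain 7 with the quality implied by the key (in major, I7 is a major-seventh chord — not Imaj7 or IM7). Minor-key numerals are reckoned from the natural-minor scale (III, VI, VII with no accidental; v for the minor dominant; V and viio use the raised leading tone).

iv6

The pitches D#-F#-A# form a minor triad rooted on D#.
In A# minor, D# is the subdominant; the diatonic minor triad there is iv.
With F# in the bass the chord is in first inversion, so the figured bass is 6.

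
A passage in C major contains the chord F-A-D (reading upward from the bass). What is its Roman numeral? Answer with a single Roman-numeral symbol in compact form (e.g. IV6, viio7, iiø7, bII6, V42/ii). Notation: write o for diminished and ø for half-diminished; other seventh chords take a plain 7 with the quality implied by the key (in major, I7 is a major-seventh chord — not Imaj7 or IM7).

ii6

Stacked in thirds the chord is D-F-A: a minor triad on D.
In C major, D is the supertonic; the diatonic minor triad there is ii.
With F in the bass the chord is in first inversion, so the figured bass is 6.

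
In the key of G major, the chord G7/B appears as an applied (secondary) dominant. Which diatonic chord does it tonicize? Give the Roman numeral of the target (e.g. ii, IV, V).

IV

The chord is a dominant seventh chord on G.
A dominant resolves down a perfect fifth: G → C. In G major, C is scale degree 4, i.e. IV.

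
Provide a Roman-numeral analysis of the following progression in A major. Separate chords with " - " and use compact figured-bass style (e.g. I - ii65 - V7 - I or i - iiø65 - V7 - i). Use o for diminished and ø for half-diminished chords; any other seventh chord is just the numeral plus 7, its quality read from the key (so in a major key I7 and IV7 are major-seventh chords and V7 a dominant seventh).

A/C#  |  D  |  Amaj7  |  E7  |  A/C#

I6 - IV - I7 - V7 - I6

A/C#: root A is the tonic; major triad there is I6.
D has root D, degree 4 in A major, so IV.
Amaj7 has root A, degree 1 in A major, so I7.
E7: dominant seventh chord on E = scale degree 5 → V7.
A/C#: root A is the tonic; major triad there is I6.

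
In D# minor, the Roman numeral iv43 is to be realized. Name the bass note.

D#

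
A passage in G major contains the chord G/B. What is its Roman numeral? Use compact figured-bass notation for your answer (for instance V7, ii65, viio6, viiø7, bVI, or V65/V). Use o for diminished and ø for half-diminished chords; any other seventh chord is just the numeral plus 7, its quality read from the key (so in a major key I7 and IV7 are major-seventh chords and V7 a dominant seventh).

I6

Stacked in thirds the chord is G-B-D: a major triad on G.
In G major, G is the tonic; the diatonic major triad there is I.
With B in the bass the chord is in first inversion, so the figured bass is 6.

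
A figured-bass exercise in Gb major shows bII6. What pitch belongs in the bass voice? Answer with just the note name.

Cb

bII in Gb major has root Abb; the chord is Abb-Cb-Ebb.
The figure 6 means first inversion — the third is in the bass.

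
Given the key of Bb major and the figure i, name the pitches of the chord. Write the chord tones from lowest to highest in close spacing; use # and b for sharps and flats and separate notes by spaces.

Bb Db F

Scale degree 1 in Bb major is Bb; here the chord built on it is altered to a minor triad. i is the minor tonic, borrowed from the parallel minor.
So the chord is Bb-Db-F, a minor triad.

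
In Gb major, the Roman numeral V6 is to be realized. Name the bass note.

V in Gb major has root Db; the chord is Db-F-Ab.
The figure 6 means first inversion — the third is in the bass.

F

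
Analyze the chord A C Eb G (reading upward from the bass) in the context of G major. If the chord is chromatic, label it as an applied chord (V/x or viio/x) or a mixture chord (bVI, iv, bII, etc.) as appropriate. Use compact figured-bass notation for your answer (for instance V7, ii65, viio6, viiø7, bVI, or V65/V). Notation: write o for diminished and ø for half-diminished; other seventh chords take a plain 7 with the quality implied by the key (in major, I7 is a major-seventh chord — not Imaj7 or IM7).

iiø7

Stacked in thirds the chord is A-C-Eb-G: a half-diminished seventh chord on A.
A is the second degree of G major. This is the half-diminished supertonic seventh, borrowed from the parallel minor.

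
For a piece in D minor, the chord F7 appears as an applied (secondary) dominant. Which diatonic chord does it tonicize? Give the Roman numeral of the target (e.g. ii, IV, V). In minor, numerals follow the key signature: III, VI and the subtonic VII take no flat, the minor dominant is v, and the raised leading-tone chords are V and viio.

VI

The chord is a dominant seventh chord on F.
A dominant resolves down a perfect fifth: F → Bb. In D minor, Bb is scale degree 6, i.e. VI.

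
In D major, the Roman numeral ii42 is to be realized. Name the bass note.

D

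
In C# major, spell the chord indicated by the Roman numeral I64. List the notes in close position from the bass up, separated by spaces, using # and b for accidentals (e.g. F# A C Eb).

In C# major, scale degree 1 is C#, and the diatonic chord built there is a major triad.
That chord is spelled C#-E#-G#.
The figured bass 64 indicates second inversion, placing the fifth (G#) in the bass: G#-C#-E#.

G# C# E#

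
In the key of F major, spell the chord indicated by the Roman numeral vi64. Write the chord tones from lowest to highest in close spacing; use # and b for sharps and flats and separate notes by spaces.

A D F

The numeral's case and figure indicate a minor triad. In F major its root, the submediant, is D.
Stacking thirds from D gives D-F-A.
The figured bass 64 indicates second inversion, placing the fifth (A) in the bass: A-D-F.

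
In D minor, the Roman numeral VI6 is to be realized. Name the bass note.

VI in D minor has root Bb; the chord is Bb-D-F.
The figure 6 means first inversion — the third is in the bass.

D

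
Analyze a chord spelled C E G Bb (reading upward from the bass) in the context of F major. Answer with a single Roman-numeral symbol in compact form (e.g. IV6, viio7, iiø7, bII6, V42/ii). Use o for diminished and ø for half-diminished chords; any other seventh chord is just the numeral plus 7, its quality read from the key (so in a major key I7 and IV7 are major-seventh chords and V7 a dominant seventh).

The pitches C-E-G-Bb form a dominant seventh chord rooted on C.
C is scale degree 5 in F major, and a dominant seventh chord on that degree is written V7.

V7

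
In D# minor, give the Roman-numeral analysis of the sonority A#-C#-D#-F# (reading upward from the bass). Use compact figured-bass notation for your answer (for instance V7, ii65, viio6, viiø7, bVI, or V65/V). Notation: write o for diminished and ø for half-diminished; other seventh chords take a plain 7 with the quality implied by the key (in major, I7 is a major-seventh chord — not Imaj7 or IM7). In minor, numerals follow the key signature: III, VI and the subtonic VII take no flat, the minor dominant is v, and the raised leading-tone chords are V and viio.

i43

The pitches D#-F#-A#-C# form a minor seventh chord rooted on D#.
D# is scale degree 1 in D# minor, and a minor seventh chord on that degree is written i7.
With A# in the bass the chord is in second inversion, so the figured bass is 43.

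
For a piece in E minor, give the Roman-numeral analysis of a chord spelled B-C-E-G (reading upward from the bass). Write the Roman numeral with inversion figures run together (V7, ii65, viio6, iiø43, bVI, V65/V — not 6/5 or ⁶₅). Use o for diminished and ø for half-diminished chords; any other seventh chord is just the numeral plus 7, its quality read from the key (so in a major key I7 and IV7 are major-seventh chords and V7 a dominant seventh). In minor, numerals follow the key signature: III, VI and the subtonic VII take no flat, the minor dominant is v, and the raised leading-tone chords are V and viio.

Stacked in thirds the chord is C-E-G-B: a major seventh chord on C.
In E minor, C is the submediant; the diatonic major seventh chord there is VI7.
With B in the bass the chord is in third inversion, so the figured bass is 42.

VI42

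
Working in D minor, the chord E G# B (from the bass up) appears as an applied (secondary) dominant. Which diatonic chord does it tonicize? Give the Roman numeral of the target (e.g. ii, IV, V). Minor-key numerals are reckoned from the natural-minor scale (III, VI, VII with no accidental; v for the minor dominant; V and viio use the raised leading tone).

V

The chord is a major triad on E.
A dominant resolves down a perfect fifth: E → A. In D minor, A is scale degree 5, i.e. V.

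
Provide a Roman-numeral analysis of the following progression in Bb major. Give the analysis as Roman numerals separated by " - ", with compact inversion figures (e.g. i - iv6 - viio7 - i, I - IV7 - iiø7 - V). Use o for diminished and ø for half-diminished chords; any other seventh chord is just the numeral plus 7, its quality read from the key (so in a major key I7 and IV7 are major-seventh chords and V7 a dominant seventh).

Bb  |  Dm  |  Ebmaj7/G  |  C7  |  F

Bb has root Bb, degree 1 in Bb major, so I.
Dm has root D, degree 3 in Bb major, so iii.
Ebmaj7/G: major seventh chord on Eb = scale degree 4 → IV65.
C7: a dominant seventh chord on C, the applied dominant of V → V7/V.
F has root F, degree 5 in Bb major, so V.

I - iii - IV65 - V7/V - V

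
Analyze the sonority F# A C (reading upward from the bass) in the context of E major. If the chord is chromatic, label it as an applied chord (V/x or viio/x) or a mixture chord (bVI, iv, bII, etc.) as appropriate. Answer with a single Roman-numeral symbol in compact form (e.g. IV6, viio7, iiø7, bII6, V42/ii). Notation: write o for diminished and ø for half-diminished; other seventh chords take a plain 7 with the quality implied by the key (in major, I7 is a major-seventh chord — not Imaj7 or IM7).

iio

The pitches F#-A-C form a diminished triad rooted on F#.
F# is the second degree of E major. This is the diminished supertonic triad, borrowed from the parallel minor.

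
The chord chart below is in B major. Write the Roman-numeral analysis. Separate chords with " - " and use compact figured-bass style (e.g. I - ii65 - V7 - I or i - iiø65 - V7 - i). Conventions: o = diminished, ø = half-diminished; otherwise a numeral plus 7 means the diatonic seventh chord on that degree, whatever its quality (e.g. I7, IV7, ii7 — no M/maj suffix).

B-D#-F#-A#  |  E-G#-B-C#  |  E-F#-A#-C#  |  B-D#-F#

B-D#-F#-A#: major seventh chord on B = scale degree 1 → I7.
E-G#-B-C#: minor seventh chord on C# = scale degree 2 → ii65.
E-F#-A#-C# has root F#, degree 5 in B major, so V42.
B-D#-F#: root B is the tonic; major triad there is I.

I7 - ii65 - V42 - I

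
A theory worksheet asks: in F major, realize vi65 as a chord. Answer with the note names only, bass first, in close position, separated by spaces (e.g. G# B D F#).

F A C D

The numeral's case and figure indicate a minor seventh chord. In F major its root, the sixth degree, is D.
That chord is spelled D-F-A-C.
With the 65 figure the chord is in first inversion; from the bass F upward in close position it reads F-A-C-D.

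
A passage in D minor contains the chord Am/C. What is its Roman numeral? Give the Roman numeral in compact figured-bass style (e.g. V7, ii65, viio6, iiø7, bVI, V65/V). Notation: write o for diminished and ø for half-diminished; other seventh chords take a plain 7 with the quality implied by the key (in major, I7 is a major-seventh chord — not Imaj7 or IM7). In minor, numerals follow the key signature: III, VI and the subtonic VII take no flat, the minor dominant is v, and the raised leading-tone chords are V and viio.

v6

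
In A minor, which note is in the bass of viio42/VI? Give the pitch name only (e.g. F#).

Db

The applied chord viio42/VI is rooted on E: E-G-Bb-Db.
The figure 42 means third inversion — the seventh is in the bass.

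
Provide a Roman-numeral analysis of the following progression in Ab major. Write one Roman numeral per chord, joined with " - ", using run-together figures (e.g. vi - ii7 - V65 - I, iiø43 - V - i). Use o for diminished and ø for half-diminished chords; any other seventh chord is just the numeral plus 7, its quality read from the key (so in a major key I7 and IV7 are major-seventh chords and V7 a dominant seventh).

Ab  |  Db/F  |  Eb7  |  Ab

I - IV6 - V7 - I

Ab: major triad on Ab = scale degree 1 → I.
Db/F: root Db is the subdominant; major triad there is IV6.
Eb7 has root Eb, degree 5 in Ab major, so V7.
Ab: root Ab is the tonic; major triad there is I.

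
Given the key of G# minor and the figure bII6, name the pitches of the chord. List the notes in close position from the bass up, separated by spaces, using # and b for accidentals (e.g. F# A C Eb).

C# E A

bII6 is the Neapolitan sixth — a major triad on the lowered second degree, here in its customary first inversion. In G# minor that root is A.
So the chord is A-C#-E.
The figured bass 6 indicates first inversion, placing the third (C#) in the bass: C#-E-A.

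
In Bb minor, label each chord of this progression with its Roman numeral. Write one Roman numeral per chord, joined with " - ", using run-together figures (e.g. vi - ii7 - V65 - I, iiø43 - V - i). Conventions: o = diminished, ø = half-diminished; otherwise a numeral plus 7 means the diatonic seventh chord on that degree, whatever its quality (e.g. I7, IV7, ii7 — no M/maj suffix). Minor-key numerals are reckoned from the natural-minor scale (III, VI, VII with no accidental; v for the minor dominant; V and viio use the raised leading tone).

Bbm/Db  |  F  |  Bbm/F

i6 - V - i64

Bbm/Db has root Bb, degree 1 in Bb minor, so i6.
F has root F, degree 5 in Bb minor, so V.
Bbm/F has root Bb, degree 1 in Bb minor, so i64.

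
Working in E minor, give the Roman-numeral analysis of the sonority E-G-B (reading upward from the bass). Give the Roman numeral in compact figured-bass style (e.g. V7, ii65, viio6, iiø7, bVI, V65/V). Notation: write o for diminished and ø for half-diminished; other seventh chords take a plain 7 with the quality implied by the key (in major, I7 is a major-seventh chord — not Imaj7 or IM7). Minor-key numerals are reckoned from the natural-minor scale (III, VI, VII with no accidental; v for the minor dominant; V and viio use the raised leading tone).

The pitches E-G-B form a minor triad rooted on E.
In E minor, E is the tonic; the diatonic minor triad there is i.

i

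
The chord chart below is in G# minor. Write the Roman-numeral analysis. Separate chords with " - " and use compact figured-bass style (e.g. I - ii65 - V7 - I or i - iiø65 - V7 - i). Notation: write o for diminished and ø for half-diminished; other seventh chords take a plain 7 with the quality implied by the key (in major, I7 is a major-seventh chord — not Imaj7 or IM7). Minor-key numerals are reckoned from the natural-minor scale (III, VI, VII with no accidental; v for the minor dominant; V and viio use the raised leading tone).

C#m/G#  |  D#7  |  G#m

C#m/G# has root C#, degree 4 in G# minor, so iv64.
D#7: dominant seventh chord on D# = scale degree 5 → V7.
G#m: root G# is the tonic; minor triad there is i.

iv64 - V7 - i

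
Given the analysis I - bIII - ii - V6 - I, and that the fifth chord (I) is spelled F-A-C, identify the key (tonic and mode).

The chord F is a major triad rooted on F; its label is I.
If F is scale degree 1 and the mode makes that degree carry a major triad, the tonic is F and the mode is major.

F major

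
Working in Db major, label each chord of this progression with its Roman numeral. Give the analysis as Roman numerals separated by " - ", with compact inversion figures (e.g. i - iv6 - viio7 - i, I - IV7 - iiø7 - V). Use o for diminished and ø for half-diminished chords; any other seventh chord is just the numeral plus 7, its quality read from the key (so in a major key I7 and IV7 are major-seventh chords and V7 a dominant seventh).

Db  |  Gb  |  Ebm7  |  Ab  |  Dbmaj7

I - IV - ii7 - V - I7

Db: major triad on Db = scale degree 1 → I.
Gb has root Gb, degree 4 in Db major, so IV.
Ebm7: root Eb is the supertonic; minor seventh chord there is ii7.
Ab: major triad on Ab = scale degree 5 → V.
Dbmaj7 has root Db, degree 1 in Db major, so I7.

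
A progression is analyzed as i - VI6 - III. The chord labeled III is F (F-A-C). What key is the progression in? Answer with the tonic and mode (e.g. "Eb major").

D minor

III is given as F-A-C — a major triad with root F.
Counting down 2 scale steps from F places the tonic on D; a major triad on degree 3 is diatonic only in minor.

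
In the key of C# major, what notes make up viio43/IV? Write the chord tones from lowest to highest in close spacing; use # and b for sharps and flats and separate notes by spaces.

B D E# G#

viio43/IV is a secondary leading-tone chord. The target IV is F# in C# major; the applied chord is rooted a semitone below, on E#.
Building a fully diminished seventh chord on E# gives E#-G#-B-D.
With the 43 figure the chord is in second inversion; from the bass B upward in close position it reads B-D-E#-G#.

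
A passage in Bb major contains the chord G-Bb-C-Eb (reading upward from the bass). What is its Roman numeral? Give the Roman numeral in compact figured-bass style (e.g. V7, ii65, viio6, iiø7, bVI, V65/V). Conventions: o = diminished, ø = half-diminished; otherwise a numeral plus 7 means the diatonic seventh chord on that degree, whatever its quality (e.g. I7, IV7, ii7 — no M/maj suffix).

The pitches C-Eb-G-Bb form a minor seventh chord rooted on C.
In Bb major, C is the supertonic; the diatonic minor seventh chord there is ii7.
With G in the bass the chord is in second inversion, so the figured bass is 43.

ii43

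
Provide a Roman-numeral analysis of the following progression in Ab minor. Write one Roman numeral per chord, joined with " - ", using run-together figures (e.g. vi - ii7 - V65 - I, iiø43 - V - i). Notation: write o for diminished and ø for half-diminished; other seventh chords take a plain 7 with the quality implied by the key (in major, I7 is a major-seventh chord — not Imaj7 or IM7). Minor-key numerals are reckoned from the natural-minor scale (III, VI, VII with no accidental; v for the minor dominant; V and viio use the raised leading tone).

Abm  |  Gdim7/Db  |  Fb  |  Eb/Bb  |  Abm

i - viio43 - VI - V64 - i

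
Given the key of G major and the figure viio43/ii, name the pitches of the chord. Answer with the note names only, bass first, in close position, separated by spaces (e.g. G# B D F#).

D F G# B

viio43/ii is a secondary leading-tone chord. The target ii is A in G major; the applied chord is rooted a semitone below, on G#.
Building a fully diminished seventh chord on G# gives G#-B-D-F.
With the 43 figure the chord is in second inversion; from the bass D upward in close position it reads D-F-G#-B.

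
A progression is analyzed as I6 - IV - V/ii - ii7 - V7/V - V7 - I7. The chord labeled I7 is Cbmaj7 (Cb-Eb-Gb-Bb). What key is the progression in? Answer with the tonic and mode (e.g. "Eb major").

The anchor chord is a major seventh chord on Cb, labeled I7.
If Cb is scale degree 1 and the mode makes that degree carry a major seventh chord, the tonic is Cb and the mode is major.

Cb major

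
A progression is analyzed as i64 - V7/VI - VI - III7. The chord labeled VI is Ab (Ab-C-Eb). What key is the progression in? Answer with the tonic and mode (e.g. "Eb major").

C minor

The chord Ab is a major triad rooted on Ab; its label is VI.
VI on Ab implies Ab is the submediant; that puts the tonic at C, and the uppercase numeral fits minor mode.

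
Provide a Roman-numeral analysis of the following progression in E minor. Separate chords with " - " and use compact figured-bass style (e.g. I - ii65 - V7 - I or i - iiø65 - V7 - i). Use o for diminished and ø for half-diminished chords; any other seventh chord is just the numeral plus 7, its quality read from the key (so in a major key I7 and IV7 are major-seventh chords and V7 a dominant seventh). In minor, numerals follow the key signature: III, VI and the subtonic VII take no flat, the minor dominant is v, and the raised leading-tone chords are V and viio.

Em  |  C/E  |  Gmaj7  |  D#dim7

i - VI6 - III7 - viio7

Em has root E, degree 1 in E minor, so i.
C/E has root C, degree 6 in E minor, so VI6.
Gmaj7: major seventh chord on G = scale degree 3 → III7.
D#dim7 has root D#, degree 7 in E minor, so viio7.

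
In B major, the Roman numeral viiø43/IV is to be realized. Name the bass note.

A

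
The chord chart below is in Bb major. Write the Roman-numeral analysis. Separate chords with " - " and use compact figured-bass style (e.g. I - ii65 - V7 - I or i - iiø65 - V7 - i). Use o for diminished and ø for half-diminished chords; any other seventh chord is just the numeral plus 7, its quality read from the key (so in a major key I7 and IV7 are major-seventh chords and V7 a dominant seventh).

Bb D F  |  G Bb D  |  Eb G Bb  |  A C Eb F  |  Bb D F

I - vi - IV - V65 - I

Bb-D-F: major triad on Bb = scale degree 1 → I.
G-Bb-D has root G, degree 6 in Bb major, so vi.
Eb-G-Bb has root Eb, degree 4 in Bb major, so IV.
A-C-Eb-F: dominant seventh chord on F = scale degree 5 → V65.
Bb-D-F has root Bb, degree 1 in Bb major, so I.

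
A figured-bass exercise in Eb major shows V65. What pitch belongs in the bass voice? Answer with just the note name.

D

V in Eb major has root Bb; the chord is Bb-D-F-Ab.
The figure 65 means first inversion — the third is in the bass.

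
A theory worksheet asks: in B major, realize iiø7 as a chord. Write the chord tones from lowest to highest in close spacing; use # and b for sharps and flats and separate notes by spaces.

C# E G B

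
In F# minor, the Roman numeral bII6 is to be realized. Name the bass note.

B

bII in F# minor has root G; the chord is G-B-D.
The figure 6 means first inversion — the third is in the bass.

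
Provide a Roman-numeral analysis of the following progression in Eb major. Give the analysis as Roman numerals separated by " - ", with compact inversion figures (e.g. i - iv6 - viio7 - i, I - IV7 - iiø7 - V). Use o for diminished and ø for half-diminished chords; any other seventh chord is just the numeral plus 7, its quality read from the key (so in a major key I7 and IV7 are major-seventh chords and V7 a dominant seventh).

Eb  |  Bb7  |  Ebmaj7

I - V7 - I7

Eb has root Eb, degree 1 in Eb major, so I.
Bb7 has root Bb, degree 5 in Eb major, so V7.
Ebmaj7: major seventh chord on Eb = scale degree 1 → I7.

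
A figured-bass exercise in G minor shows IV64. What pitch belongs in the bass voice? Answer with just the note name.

G

IV in G minor has root C; the chord is C-E-G.
The figure 64 means second inversion — the fifth is in the bass.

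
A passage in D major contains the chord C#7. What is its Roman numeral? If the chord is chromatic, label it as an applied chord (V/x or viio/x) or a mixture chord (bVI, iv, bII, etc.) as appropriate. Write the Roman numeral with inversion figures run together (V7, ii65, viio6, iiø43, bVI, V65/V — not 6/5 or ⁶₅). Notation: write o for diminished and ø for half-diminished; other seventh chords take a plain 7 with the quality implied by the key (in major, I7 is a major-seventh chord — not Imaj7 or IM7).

V7/iii

Stacked in thirds the chord is C#-E#-G#-B: a dominant seventh chord on C#.
C# is not a diatonic chord root with this quality in D major, but it lies a perfect fifth above F# (iii), so the chord functions as an applied dominant of iii.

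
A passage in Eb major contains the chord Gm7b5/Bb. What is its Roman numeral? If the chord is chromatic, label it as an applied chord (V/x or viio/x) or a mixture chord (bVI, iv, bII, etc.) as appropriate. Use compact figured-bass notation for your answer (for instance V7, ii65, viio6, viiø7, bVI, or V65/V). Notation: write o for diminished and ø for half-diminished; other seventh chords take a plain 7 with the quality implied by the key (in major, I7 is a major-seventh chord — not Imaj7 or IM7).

viiø65/IV

The pitches G-Bb-Db-F form a half-diminished seventh chord rooted on G.
G sits a half step below Ab (IV in Eb major); a diminished chord there is the applied leading-tone chord of IV.
With Bb in the bass the chord is in first inversion, so the figured bass is 65.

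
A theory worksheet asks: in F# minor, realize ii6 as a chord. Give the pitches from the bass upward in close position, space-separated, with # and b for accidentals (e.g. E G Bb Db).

B D# G#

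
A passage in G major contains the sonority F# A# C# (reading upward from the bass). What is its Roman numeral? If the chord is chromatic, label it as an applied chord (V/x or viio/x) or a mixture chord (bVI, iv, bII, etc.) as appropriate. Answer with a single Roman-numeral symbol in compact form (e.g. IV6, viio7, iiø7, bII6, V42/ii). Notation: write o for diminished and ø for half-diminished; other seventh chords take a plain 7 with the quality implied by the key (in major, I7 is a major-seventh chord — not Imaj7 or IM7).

V/iii

The pitches F#-A#-C# form a major triad rooted on F#.
F# is not a diatonic chord root with this quality in G major, but it lies a perfect fifth above B (iii), so the chord functions as an applied dominant of iii.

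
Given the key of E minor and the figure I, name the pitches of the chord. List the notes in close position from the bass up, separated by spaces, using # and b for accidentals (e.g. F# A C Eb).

E G# B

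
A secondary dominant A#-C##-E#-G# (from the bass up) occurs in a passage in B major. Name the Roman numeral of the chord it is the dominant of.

The chord is a dominant seventh chord on A#.
A dominant resolves down a perfect fifth: A# → D#. In B major, D# is scale degree 3, i.e. iii.

iii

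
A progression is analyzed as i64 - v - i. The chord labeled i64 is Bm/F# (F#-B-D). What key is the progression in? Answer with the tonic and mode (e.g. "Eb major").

B minor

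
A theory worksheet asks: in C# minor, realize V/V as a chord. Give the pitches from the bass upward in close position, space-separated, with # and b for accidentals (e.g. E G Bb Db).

D# F## A#

The slash means an applied dominant: we want the dominant of V. In C# minor, V is G# major, and its dominant is built on D#.
Building a major triad on D# gives D#-F##-A#.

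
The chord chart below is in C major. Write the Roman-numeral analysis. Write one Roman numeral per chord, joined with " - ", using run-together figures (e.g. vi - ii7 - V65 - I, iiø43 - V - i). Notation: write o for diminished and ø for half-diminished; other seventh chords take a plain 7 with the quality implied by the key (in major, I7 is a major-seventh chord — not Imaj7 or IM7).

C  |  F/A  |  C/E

I - IV6 - I6

C: root C is the tonic; major triad there is I.
F/A: major triad on F = scale degree 4 → IV6.
C/E has root C, degree 1 in C major, so I6.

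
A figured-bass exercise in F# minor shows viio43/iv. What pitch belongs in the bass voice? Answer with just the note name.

The applied chord viio43/iv is rooted on A#: A#-C#-E-G.
The figure 43 means second inversion — the fifth is in the bass.

E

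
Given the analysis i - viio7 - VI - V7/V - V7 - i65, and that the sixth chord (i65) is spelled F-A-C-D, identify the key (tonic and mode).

The chord Dm7/F is a minor seventh chord rooted on D; its label is i65.
If D is scale degree 1 and the mode makes that degree carry a minor seventh chord, the tonic is D and the mode is minor.

D minor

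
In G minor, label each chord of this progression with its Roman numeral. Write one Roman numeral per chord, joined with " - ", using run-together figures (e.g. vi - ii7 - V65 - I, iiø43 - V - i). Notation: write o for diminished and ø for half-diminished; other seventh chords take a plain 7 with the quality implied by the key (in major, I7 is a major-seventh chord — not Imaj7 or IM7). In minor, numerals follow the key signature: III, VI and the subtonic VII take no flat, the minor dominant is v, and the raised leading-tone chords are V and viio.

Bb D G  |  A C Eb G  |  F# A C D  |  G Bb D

Bb-D-G: root G is the tonic; minor triad there is i6.
A-C-Eb-G: root A is the supertonic; half-diminished seventh chord there is iiø7.
F#-A-C-D: dominant seventh chord on D = scale degree 5 → V65.
G-Bb-D: root G is the tonic; minor triad there is i.

i6 - iiø7 - V65 - i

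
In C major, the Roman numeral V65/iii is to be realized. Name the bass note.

The applied chord V65/iii is rooted on B: B-D#-F#-A.
The figure 65 means first inversion — the third is in the bass.

D#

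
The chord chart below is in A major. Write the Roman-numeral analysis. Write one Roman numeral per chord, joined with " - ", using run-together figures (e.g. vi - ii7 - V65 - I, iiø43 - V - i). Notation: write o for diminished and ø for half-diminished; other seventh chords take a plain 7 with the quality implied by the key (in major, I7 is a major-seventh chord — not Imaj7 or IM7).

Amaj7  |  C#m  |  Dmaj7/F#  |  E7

I7 - iii - IV65 - V7

Amaj7: root A is the tonic; major seventh chord there is I7.
C#m: root C# is the mediant; minor triad there is iii.
Dmaj7/F# has root D, degree 4 in A major, so IV65.
E7 has root E, degree 5 in A major, so V7.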